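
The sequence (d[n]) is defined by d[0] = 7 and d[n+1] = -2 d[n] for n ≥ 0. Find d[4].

d[1] = -2(7) = -14
d[2] = -2(-14) = 28
d[3] = -2(28) = -56
d[4] = -2(-56) = 112

112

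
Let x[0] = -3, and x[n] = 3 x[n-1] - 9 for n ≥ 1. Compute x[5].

x[1] = 3(-3) - 9 = -18
x[2] = 3(-18) - 9 = -63
x[3] = 3(-63) - 9 = -198
x[4] = 3(-198) - 9 = -603
x[5] = 3(-603) - 9 = -1818

-1818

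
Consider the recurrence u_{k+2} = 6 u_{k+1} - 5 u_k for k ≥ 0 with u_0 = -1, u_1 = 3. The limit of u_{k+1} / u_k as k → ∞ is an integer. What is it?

The characteristic equation is r^2 - 6r + 5 = 0, which factors as (r - 5)(r - 1) = 0.
So the roots are 5 and 1. Since |5| > |1| and the coefficient of 5^k is non-zero, the ratio tends to 5.

5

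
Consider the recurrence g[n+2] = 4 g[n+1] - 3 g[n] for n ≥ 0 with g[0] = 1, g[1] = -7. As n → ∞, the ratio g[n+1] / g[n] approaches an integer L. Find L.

The characteristic equation is r^2 - 4r + 3 = 0, which factors as (r - 3)(r - 1) = 0.
So the roots are 3 and 1. Since |3| > |1| and the coefficient of 3^n is non-zero, the ratio tends to 3.

3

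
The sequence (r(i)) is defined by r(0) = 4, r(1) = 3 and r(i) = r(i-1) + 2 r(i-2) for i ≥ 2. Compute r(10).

2391

r(2) = 3 + 2·4 = 11
r(3) = 11 + 2·3 = 17
r(4) = 17 + 2·11 = 39
r(5) = 39 + 2·17 = 73
r(6) = 73 + 2·39 = 151
r(7) = 151 + 2·73 = 297
r(8) = 297 + 2·151 = 599
r(9) = 599 + 2·297 = 1193
r(10) = 1193 + 2·599 = 2391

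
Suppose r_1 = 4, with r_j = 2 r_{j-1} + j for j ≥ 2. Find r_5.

105

r_2 = 2*4 + 2 = 10
r_3 = 2*10 + 3 = 23
r_4 = 2*23 + 4 = 50
r_5 = 2*50 + 5 = 105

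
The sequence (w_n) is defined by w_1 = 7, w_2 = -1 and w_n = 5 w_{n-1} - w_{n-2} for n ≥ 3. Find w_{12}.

-16404924

w_3 = 5*(-1) - 7 = -12
w_4 = 5*(-12) - (-1) = -59
w_5 = 5*(-59) - (-12) = -283
w_6 = 5*(-283) - (-59) = -1356
w_7 = 5*(-1356) - (-283) = -6497
w_8 = 5*(-6497) - (-1356) = -31129
w_9 = 5*(-31129) - (-6497) = -149148
w_{10} = 5*(-149148) - (-31129) = -714611
w_{11} = 5*(-714611) - (-149148) = -3423907
w_{12} = 5*(-3423907) - (-714611) = -16404924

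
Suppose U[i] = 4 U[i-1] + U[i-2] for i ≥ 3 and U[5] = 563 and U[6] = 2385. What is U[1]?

Rearranging, U[i-2] = U[i] - 4 U[i-1].
U[4] = 2385 - 4·563 = 133
U[3] = 563 - 4·133 = 31
U[2] = 133 - 4·31 = 9
U[1] = 31 - 4·9 = -5

-5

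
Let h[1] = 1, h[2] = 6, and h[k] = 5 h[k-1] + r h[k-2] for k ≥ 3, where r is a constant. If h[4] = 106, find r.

-4

h[3] = 30 + r
h[4] = 150 + 11r
So 150 + 11r = 106, giving r = -4.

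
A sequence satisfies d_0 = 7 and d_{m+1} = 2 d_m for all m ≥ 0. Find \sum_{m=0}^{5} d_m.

d_1 = 2(7) = 14
d_2 = 2(14) = 28
d_3 = 2(28) = 56
d_4 = 2(56) = 112
d_5 = 2(112) = 224
Sum = 7 + 14 + 28 + 56 + 112 + 224 = 441

441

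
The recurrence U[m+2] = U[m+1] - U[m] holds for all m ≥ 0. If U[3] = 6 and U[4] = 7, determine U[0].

-6

Rearranging, U[m-2] = -(U[m] - U[m-1]).
U[2] = -(7 - 6) = -1
U[1] = -(6 - (-1)) = -7
U[0] = -(-1 - (-7)) = -6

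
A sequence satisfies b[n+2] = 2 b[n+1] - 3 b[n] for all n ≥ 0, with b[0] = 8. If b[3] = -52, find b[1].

-4

Let b[1] = y.
b[2] = -24 + 2y
b[3] = -48 + y
So -48 + y = -52, giving y = -4.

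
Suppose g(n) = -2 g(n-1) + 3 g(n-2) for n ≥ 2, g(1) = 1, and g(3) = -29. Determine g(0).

Let g(0) = v.
g(2) = -2 + 3v
g(3) = 7 - 6v
So 7 - 6v = -29, giving v = 6.

6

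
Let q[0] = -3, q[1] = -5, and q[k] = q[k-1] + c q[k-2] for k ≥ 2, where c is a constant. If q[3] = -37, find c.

q[2] = -5 - 3c
q[3] = -5 - 8c
So -5 - 8c = -37, giving c = 4.

4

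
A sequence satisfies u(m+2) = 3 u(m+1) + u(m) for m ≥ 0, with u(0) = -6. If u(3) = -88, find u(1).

-7

Let u(1) = z.
u(2) = -6 + 3z
u(3) = -18 + 10z
So -18 + 10z = -88, giving z = -7.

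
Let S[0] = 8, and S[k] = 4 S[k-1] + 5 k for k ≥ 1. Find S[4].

2608

S[1] = 4(8) + 5 = 37
S[2] = 4(37) + 10 = 158
S[3] = 4(158) + 15 = 647
S[4] = 4(647) + 20 = 2608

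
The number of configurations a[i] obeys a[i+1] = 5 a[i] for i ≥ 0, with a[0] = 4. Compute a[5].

a[1] = 5(4) = 20
a[2] = 5(20) = 100
a[3] = 5(100) = 500
a[4] = 5(500) = 2500
a[5] = 5(2500) = 12500

12500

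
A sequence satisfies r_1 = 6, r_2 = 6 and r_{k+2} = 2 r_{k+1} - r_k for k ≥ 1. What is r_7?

6

r_3 = 2*6 - 6 = 6
r_4 = 2*6 - 6 = 6
r_5 = 2*6 - 6 = 6
r_6 = 2*6 - 6 = 6
r_7 = 2*6 - 6 = 6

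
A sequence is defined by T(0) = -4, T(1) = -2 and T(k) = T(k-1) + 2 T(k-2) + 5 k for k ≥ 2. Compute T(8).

T(2) = (-2) + 2·(-4) + 10 = 0
T(3) = 0 + 2·(-2) + 15 = 11
T(4) = 11 + 2·0 + 20 = 31
T(5) = 31 + 2·11 + 25 = 78
T(6) = 78 + 2·31 + 30 = 170
T(7) = 170 + 2·78 + 35 = 361
T(8) = 361 + 2·170 + 40 = 741

741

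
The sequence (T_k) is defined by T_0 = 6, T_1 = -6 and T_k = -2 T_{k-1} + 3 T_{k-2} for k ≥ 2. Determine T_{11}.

-531438

T_2 = -2(-6) + 3(6) = 30
T_3 = -2(30) + 3(-6) = -78
T_4 = -2(-78) + 3(30) = 246
T_5 = -2(246) + 3(-78) = -726
T_6 = -2(-726) + 3(246) = 2190
T_7 = -2(2190) + 3(-726) = -6558
T_8 = -2(-6558) + 3(2190) = 19686
T_9 = -2(19686) + 3(-6558) = -59046
T_{10} = -2(-59046) + 3(19686) = 177150
T_{11} = -2(177150) + 3(-59046) = -531438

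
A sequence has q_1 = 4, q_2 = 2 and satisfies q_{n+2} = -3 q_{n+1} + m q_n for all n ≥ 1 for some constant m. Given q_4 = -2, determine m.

q_3 = -6 + 4m
q_4 = 18 - 10m
So 18 - 10m = -2, giving m = 2.

2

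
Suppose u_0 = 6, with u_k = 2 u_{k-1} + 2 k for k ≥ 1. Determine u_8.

2540

u_1 = 2*6 + 2 = 14
u_2 = 2*14 + 4 = 32
u_3 = 2*32 + 6 = 70
u_4 = 2*70 + 8 = 148
u_5 = 2*148 + 10 = 306
u_6 = 2*306 + 12 = 624
u_7 = 2*624 + 14 = 1262
u_8 = 2*1262 + 16 = 2540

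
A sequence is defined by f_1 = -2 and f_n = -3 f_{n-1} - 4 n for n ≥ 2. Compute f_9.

-1650

f_2 = -3*(-2) - 8 = -2
f_3 = -3*(-2) - 12 = -6
f_4 = -3*(-6) - 16 = 2
f_5 = -3*2 - 20 = -26
f_6 = -3*(-26) - 24 = 54
f_7 = -3*54 - 28 = -190
f_8 = -3*(-190) - 32 = 538
f_9 = -3*538 - 36 = -1650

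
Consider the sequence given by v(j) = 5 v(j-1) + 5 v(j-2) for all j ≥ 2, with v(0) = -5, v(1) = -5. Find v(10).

-65328125

v(2) = 5*(-5) + 5*(-5) = -50
v(3) = 5*(-50) + 5*(-5) = -275
v(4) = 5*(-275) + 5*(-50) = -1625
v(5) = 5*(-1625) + 5*(-275) = -9500
v(6) = 5*(-9500) + 5*(-1625) = -55625
v(7) = 5*(-55625) + 5*(-9500) = -325625
v(8) = 5*(-325625) + 5*(-55625) = -1906250
v(9) = 5*(-1906250) + 5*(-325625) = -11159375
v(10) = 5*(-11159375) + 5*(-1906250) = -65328125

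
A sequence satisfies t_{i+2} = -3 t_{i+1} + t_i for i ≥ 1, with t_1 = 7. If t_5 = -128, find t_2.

6

Let t_2 = w.
t_3 = 7 - 3w
t_4 = -21 + 10w
t_5 = 70 - 33w
So 70 - 33w = -128, giving w = 6.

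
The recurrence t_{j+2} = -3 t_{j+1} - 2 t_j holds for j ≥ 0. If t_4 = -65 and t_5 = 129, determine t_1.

Rearranging, t_{j-2} = (t_j + 3 t_{j-1}) / -2.
t_3 = (129 + 3·(-65)) / -2 = -66/-2 = 33
t_2 = (-65 + 3·33) / -2 = 34/-2 = -17
t_1 = (33 + 3·(-17)) / -2 = -18/-2 = 9

9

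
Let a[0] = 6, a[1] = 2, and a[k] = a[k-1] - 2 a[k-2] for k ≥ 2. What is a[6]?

22

a[2] = 2 - 2(6) = -10
a[3] = (-10) - 2(2) = -14
a[4] = (-14) - 2(-10) = 6
a[5] = 6 - 2(-14) = 34
a[6] = 34 - 2(6) = 22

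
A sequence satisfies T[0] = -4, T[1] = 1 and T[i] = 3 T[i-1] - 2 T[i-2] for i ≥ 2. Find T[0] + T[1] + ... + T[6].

T[2] = 3(1) - 2(-4) = 11
T[3] = 3(11) - 2(1) = 31
T[4] = 3(31) - 2(11) = 71
T[5] = 3(71) - 2(31) = 151
T[6] = 3(151) - 2(71) = 311
Sum = (-4) + 1 + 11 + 31 + 71 + 151 + 311 = 572

572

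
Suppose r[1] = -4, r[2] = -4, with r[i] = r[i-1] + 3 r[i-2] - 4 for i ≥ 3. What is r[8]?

-1156

r[3] = (-4) + 3·(-4) - 4 = -20
r[4] = (-20) + 3·(-4) - 4 = -36
r[5] = (-36) + 3·(-20) - 4 = -100
r[6] = (-100) + 3·(-36) - 4 = -212
r[7] = (-212) + 3·(-100) - 4 = -516
r[8] = (-516) + 3·(-212) - 4 = -1156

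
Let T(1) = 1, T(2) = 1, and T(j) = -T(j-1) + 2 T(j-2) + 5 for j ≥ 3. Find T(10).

T(3) = -1 + 2*1 + 5 = 6
T(4) = -6 + 2*1 + 5 = 1
T(5) = -1 + 2*6 + 5 = 16
T(6) = -16 + 2*1 + 5 = -9
T(7) = -(-9) + 2*16 + 5 = 46
T(8) = -46 + 2*(-9) + 5 = -59
T(9) = -(-59) + 2*46 + 5 = 156
T(10) = -156 + 2*(-59) + 5 = -269

-269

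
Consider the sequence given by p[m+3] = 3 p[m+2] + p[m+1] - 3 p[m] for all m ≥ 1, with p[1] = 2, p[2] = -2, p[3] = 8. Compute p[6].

p[4] = 3*8 + (-2) - 3*2 = 16
p[5] = 3*16 + 8 - 3*(-2) = 62
p[6] = 3*62 + 16 - 3*8 = 178

178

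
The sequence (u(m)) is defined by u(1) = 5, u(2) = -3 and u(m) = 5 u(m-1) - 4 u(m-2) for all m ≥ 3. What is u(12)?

-11184803

u(3) = 5*(-3) - 4*5 = -35
u(4) = 5*(-35) - 4*(-3) = -163
u(5) = 5*(-163) - 4*(-35) = -675
u(6) = 5*(-675) - 4*(-163) = -2723
u(7) = 5*(-2723) - 4*(-675) = -10915
u(8) = 5*(-10915) - 4*(-2723) = -43683
u(9) = 5*(-43683) - 4*(-10915) = -174755
u(10) = 5*(-174755) - 4*(-43683) = -699043
u(11) = 5*(-699043) - 4*(-174755) = -2796195
u(12) = 5*(-2796195) - 4*(-699043) = -11184803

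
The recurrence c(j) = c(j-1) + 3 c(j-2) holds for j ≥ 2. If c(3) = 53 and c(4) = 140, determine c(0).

7

Rearranging, c(j-2) = (c(j) - c(j-1)) / 3.
c(2) = (140 - 53) / 3 = 87/3 = 29
c(1) = (53 - 29) / 3 = 24/3 = 8
c(0) = (29 - 8) / 3 = 21/3 = 7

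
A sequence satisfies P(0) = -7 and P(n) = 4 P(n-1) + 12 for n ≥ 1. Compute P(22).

The fixed point is 12/(1 - 4) = -4, so P(n) + 4 = 4(P(n-1) + 4).
Hence P(n) = -3·4^n - 4.
P(22) = -3·4^{22} - 4 = -3·17592186044416 - 4 = -52776558133252.

-52776558133252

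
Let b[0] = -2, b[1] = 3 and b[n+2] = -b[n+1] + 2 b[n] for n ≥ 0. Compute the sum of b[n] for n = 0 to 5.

b[2] = -3 + 2(-2) = -7
b[3] = -(-7) + 2(3) = 13
b[4] = -13 + 2(-7) = -27
b[5] = -(-27) + 2(13) = 53
Sum = (-2) + 3 + (-7) + 13 + (-27) + 53 = 33

33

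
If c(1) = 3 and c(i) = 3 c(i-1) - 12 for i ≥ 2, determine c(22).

-31381059603

The fixed point is -12/(1 - 3) = 6, so c(i) - 6 = 3(c(i-1) - 6).
Hence c(i) = -3·3^{i-1} + 6.
c(22) = -3·3^{21} + 6 = -3·10460353203 + 6 = -31381059603.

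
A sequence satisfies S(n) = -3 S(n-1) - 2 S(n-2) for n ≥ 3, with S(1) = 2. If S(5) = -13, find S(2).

-1

Let S(2) = x.
S(3) = -4 - 3x
S(4) = 12 + 7x
S(5) = -28 - 15x
So -28 - 15x = -13, giving x = -1.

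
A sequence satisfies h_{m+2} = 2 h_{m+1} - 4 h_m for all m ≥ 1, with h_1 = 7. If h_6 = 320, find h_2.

Let h_2 = x.
h_3 = -28 + 2x
h_4 = -56
h_5 = -8x
h_6 = 224 - 16x
So 224 - 16x = 320, giving x = -6.

-6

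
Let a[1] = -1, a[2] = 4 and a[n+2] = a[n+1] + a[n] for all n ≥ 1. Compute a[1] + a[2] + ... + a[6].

40

a[3] = 4 + (-1) = 3
a[4] = 3 + 4 = 7
a[5] = 7 + 3 = 10
a[6] = 10 + 7 = 17
Sum = (-1) + 4 + 3 + 7 + 10 + 17 = 40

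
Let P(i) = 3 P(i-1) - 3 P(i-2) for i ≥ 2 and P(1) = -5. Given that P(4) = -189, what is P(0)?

8

Let P(0) = y.
P(2) = -15 - 3y
P(3) = -30 - 9y
P(4) = -45 - 18y
So -45 - 18y = -189, giving y = 8.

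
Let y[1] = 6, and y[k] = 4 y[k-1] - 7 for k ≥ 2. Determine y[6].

y[2] = 4*6 - 7 = 17
y[3] = 4*17 - 7 = 61
y[4] = 4*61 - 7 = 237
y[5] = 4*237 - 7 = 941
y[6] = 4*941 - 7 = 3757

3757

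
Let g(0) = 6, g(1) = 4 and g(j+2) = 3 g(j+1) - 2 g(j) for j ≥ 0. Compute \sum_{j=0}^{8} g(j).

-950

g(2) = 3*4 - 2*6 = 0
g(3) = 3*0 - 2*4 = -8
g(4) = 3*(-8) - 2*0 = -24
g(5) = 3*(-24) - 2*(-8) = -56
g(6) = 3*(-56) - 2*(-24) = -120
g(7) = 3*(-120) - 2*(-56) = -248
g(8) = 3*(-248) - 2*(-120) = -504
Sum = 6 + 4 + 0 + (-8) + (-24) + (-56) + (-120) + (-248) + (-504) = -950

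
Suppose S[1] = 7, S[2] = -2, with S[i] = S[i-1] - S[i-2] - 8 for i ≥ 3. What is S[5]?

S[3] = (-2) - 7 - 8 = -17
S[4] = (-17) - (-2) - 8 = -23
S[5] = (-23) - (-17) - 8 = -14

-14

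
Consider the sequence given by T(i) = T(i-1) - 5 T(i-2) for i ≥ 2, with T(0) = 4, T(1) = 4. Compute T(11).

-12096

T(2) = 4 - 5*4 = -16
T(3) = (-16) - 5*4 = -36
T(4) = (-36) - 5*(-16) = 44
T(5) = 44 - 5*(-36) = 224
T(6) = 224 - 5*44 = 4
T(7) = 4 - 5*224 = -1116
T(8) = (-1116) - 5*4 = -1136
T(9) = (-1136) - 5*(-1116) = 4444
T(10) = 4444 - 5*(-1136) = 10124
T(11) = 10124 - 5*4444 = -12096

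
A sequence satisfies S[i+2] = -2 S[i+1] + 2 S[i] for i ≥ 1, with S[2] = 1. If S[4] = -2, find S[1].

Let S[1] = w.
S[3] = -2 + 2w
S[4] = 6 - 4w
So 6 - 4w = -2, giving w = 2.

2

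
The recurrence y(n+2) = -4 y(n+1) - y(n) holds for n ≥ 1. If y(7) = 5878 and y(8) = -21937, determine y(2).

-7

Rearranging, y(n-2) = -(y(n) + 4 y(n-1)).
y(6) = -(-21937 + 4(5878)) = -1575
y(5) = -(5878 + 4(-1575)) = 422
y(4) = -(-1575 + 4(422)) = -113
y(3) = -(422 + 4(-113)) = 30
y(2) = -(-113 + 4(30)) = -7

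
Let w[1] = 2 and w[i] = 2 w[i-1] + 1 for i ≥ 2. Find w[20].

1572863

The fixed point is 1/(1 - 2) = -1, so w[i] + 1 = 2(w[i-1] + 1).
Hence w[i] = 3·2^{i-1} - 1.
w[20] = 3·2^{19} - 1 = 3·524288 - 1 = 1572863.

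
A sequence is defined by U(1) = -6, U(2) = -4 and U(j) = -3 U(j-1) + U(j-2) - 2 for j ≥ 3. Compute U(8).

U(3) = -3(-4) + (-6) - 2 = 4
U(4) = -3(4) + (-4) - 2 = -18
U(5) = -3(-18) + 4 - 2 = 56
U(6) = -3(56) + (-18) - 2 = -188
U(7) = -3(-188) + 56 - 2 = 618
U(8) = -3(618) + (-188) - 2 = -2044

-2044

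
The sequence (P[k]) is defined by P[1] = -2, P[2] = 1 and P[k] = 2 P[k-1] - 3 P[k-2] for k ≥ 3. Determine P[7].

P[3] = 2(1) - 3(-2) = 8
P[4] = 2(8) - 3(1) = 13
P[5] = 2(13) - 3(8) = 2
P[6] = 2(2) - 3(13) = -35
P[7] = 2(-35) - 3(2) = -76

-76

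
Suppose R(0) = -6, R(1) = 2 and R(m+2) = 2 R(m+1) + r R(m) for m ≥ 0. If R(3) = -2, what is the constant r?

1

R(2) = 4 - 6r
R(3) = 8 - 10r
So 8 - 10r = -2, giving r = 1.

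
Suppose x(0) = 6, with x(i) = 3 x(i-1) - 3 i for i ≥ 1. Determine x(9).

73827

x(1) = 3(6) - 3 = 15
x(2) = 3(15) - 6 = 39
x(3) = 3(39) - 9 = 108
x(4) = 3(108) - 12 = 312
x(5) = 3(312) - 15 = 921
x(6) = 3(921) - 18 = 2745
x(7) = 3(2745) - 21 = 8214
x(8) = 3(8214) - 24 = 24618
x(9) = 3(24618) - 27 = 73827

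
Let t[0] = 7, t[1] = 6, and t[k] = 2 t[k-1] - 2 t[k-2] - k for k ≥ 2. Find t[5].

t[2] = 2·6 - 2·7 - 2 = -4
t[3] = 2·(-4) - 2·6 - 3 = -23
t[4] = 2·(-23) - 2·(-4) - 4 = -42
t[5] = 2·(-42) - 2·(-23) - 5 = -43

-43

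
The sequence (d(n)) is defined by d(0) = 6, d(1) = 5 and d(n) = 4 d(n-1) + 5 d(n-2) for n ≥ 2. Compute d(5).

d(2) = 4·5 + 5·6 = 50
d(3) = 4·50 + 5·5 = 225
d(4) = 4·225 + 5·50 = 1150
d(5) = 4·1150 + 5·225 = 5725

5725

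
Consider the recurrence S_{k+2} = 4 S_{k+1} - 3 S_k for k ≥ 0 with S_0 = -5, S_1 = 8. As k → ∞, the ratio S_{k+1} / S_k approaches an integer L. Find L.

The characteristic equation is r^2 - 4r + 3 = 0, which factors as (r - 3)(r - 1) = 0.
So the roots are 3 and 1. Since |3| > |1| and the coefficient of 3^k is non-zero, the ratio tends to 3.

3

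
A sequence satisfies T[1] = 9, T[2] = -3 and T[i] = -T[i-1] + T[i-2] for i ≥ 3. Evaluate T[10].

-291

T[3] = -(-3) + 9 = 12
T[4] = -12 + (-3) = -15
T[5] = -(-15) + 12 = 27
T[6] = -27 + (-15) = -42
T[7] = -(-42) + 27 = 69
T[8] = -69 + (-42) = -111
T[9] = -(-111) + 69 = 180
T[10] = -180 + (-111) = -291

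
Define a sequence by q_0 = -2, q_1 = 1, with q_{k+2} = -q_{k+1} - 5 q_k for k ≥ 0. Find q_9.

q_2 = -1 - 5*(-2) = 9
q_3 = -9 - 5*1 = -14
q_4 = -(-14) - 5*9 = -31
q_5 = -(-31) - 5*(-14) = 101
q_6 = -101 - 5*(-31) = 54
q_7 = -54 - 5*101 = -559
q_8 = -(-559) - 5*54 = 289
q_9 = -289 - 5*(-559) = 2506

2506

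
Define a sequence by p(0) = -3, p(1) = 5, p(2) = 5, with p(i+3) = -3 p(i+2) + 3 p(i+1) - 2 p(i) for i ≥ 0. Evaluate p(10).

p(3) = -3·5 + 3·5 - 2·(-3) = 6
p(4) = -3·6 + 3·5 - 2·5 = -13
p(5) = -3·(-13) + 3·6 - 2·5 = 47
p(6) = -3·47 + 3·(-13) - 2·6 = -192
p(7) = -3·(-192) + 3·47 - 2·(-13) = 743
p(8) = -3·743 + 3·(-192) - 2·47 = -2899
p(9) = -3·(-2899) + 3·743 - 2·(-192) = 11310
p(10) = -3·11310 + 3·(-2899) - 2·743 = -44113

-44113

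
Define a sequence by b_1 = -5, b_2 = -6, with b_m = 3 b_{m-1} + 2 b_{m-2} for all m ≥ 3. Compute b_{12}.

-2498472

b_3 = 3·(-6) + 2·(-5) = -28
b_4 = 3·(-28) + 2·(-6) = -96
b_5 = 3·(-96) + 2·(-28) = -344
b_6 = 3·(-344) + 2·(-96) = -1224
b_7 = 3·(-1224) + 2·(-344) = -4360
b_8 = 3·(-4360) + 2·(-1224) = -15528
b_9 = 3·(-15528) + 2·(-4360) = -55304
b_{10} = 3·(-55304) + 2·(-15528) = -196968
b_{11} = 3·(-196968) + 2·(-55304) = -701512
b_{12} = 3·(-701512) + 2·(-196968) = -2498472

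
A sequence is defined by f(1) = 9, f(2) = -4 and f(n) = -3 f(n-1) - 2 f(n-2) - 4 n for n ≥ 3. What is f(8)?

f(3) = -3(-4) - 2(9) - 12 = -18
f(4) = -3(-18) - 2(-4) - 16 = 46
f(5) = -3(46) - 2(-18) - 20 = -122
f(6) = -3(-122) - 2(46) - 24 = 250
f(7) = -3(250) - 2(-122) - 28 = -534
f(8) = -3(-534) - 2(250) - 32 = 1070

1070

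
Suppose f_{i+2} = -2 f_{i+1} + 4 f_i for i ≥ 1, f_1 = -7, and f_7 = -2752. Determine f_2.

Let f_2 = z.
f_3 = -28 - 2z
f_4 = 56 + 8z
f_5 = -224 - 24z
f_6 = 672 + 80z
f_7 = -2240 - 256z
So -2240 - 256z = -2752, giving z = 2.

2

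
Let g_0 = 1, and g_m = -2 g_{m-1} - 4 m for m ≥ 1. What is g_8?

g_1 = -2(1) - 4 = -6
g_2 = -2(-6) - 8 = 4
g_3 = -2(4) - 12 = -20
g_4 = -2(-20) - 16 = 24
g_5 = -2(24) - 20 = -68
g_6 = -2(-68) - 24 = 112
g_7 = -2(112) - 28 = -252
g_8 = -2(-252) - 32 = 472

472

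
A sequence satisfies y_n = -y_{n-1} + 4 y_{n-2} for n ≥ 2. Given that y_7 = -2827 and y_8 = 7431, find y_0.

Rearranging, y_{n-2} = (y_n + y_{n-1}) / 4.
y_6 = (7431 + (-2827)) / 4 = 4604/4 = 1151
y_5 = (-2827 + 1151) / 4 = -1676/4 = -419
y_4 = (1151 + (-419)) / 4 = 732/4 = 183
y_3 = (-419 + 183) / 4 = -236/4 = -59
y_2 = (183 + (-59)) / 4 = 124/4 = 31
y_1 = (-59 + 31) / 4 = -28/4 = -7
y_0 = (31 + (-7)) / 4 = 24/4 = 6

6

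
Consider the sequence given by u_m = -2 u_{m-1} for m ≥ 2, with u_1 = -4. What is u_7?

-256

u_2 = -2*(-4) = 8
u_3 = -2*8 = -16
u_4 = -2*(-16) = 32
u_5 = -2*32 = -64
u_6 = -2*(-64) = 128
u_7 = -2*128 = -256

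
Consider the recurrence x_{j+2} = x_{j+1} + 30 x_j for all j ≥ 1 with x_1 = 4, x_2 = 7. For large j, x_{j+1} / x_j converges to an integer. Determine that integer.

The characteristic equation is r^2 - r - 30 = 0, which factors as (r - 6)(r + 5) = 0.
So the roots are 6 and -5. Since |6| > |-5| and the coefficient of 6^j is non-zero, the ratio tends to 6.

6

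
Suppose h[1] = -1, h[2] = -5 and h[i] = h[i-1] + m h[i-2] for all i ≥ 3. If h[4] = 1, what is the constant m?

h[3] = -5 - m
h[4] = -5 - 6m
So -5 - 6m = 1, giving m = -1.

-1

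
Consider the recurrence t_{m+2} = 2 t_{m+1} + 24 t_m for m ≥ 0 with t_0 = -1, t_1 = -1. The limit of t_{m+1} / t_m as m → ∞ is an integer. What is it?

The characteristic equation is r^2 - 2r - 24 = 0, which factors as (r - 6)(r + 4) = 0.
So the roots are 6 and -4. Since |6| > |-4| and the coefficient of 6^m is non-zero, the ratio tends to 6.

6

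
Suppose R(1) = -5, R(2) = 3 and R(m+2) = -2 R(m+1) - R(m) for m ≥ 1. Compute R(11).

R(3) = -2(3) - (-5) = -1
R(4) = -2(-1) - 3 = -1
R(5) = -2(-1) - (-1) = 3
R(6) = -2(3) - (-1) = -5
R(7) = -2(-5) - 3 = 7
R(8) = -2(7) - (-5) = -9
R(9) = -2(-9) - 7 = 11
R(10) = -2(11) - (-9) = -13
R(11) = -2(-13) - 11 = 15

15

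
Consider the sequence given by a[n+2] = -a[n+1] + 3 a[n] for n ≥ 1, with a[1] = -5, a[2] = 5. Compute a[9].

-2540

a[3] = -5 + 3*(-5) = -20
a[4] = -(-20) + 3*5 = 35
a[5] = -35 + 3*(-20) = -95
a[6] = -(-95) + 3*35 = 200
a[7] = -200 + 3*(-95) = -485
a[8] = -(-485) + 3*200 = 1085
a[9] = -1085 + 3*(-485) = -2540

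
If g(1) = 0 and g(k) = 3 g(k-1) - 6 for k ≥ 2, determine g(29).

The fixed point is -6/(1 - 3) = 3, so g(k) - 3 = 3(g(k-1) - 3).
Hence g(k) = -3·3^{k-1} + 3.
g(29) = -3·3^{28} + 3 = -3·22876792454961 + 3 = -68630377364880.

-68630377364880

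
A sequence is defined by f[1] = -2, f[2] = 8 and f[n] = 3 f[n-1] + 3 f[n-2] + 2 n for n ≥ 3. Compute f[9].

82188

f[3] = 3·8 + 3·(-2) + 6 = 24
f[4] = 3·24 + 3·8 + 8 = 104
f[5] = 3·104 + 3·24 + 10 = 394
f[6] = 3·394 + 3·104 + 12 = 1506
f[7] = 3·1506 + 3·394 + 14 = 5714
f[8] = 3·5714 + 3·1506 + 16 = 21676
f[9] = 3·21676 + 3·5714 + 18 = 82188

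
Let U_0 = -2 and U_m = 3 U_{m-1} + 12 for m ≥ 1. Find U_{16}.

The fixed point is 12/(1 - 3) = -6, so U_m + 6 = 3(U_{m-1} + 6).
Hence U_m = 4·3^m - 6.
U_{16} = 4·3^{16} - 6 = 4·43046721 - 6 = 172186878.

172186878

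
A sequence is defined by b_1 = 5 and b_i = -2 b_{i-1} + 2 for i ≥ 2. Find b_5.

b_2 = -2(5) + 2 = -8
b_3 = -2(-8) + 2 = 18
b_4 = -2(18) + 2 = -34
b_5 = -2(-34) + 2 = 70

70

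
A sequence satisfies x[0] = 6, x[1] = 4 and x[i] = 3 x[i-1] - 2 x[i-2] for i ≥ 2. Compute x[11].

x[2] = 3·4 - 2·6 = 0
x[3] = 3·0 - 2·4 = -8
x[4] = 3·(-8) - 2·0 = -24
x[5] = 3·(-24) - 2·(-8) = -56
x[6] = 3·(-56) - 2·(-24) = -120
x[7] = 3·(-120) - 2·(-56) = -248
x[8] = 3·(-248) - 2·(-120) = -504
x[9] = 3·(-504) - 2·(-248) = -1016
x[10] = 3·(-1016) - 2·(-504) = -2040
x[11] = 3·(-2040) - 2·(-1016) = -4088

-4088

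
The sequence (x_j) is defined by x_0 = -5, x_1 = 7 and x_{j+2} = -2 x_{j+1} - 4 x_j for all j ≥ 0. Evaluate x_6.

-320

x_2 = -2·7 - 4·(-5) = 6
x_3 = -2·6 - 4·7 = -40
x_4 = -2·(-40) - 4·6 = 56
x_5 = -2·56 - 4·(-40) = 48
x_6 = -2·48 - 4·56 = -320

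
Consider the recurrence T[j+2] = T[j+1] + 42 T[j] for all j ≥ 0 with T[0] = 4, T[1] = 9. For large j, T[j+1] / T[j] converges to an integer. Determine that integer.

7

The characteristic equation is r^2 - r - 42 = 0, which factors as (r - 7)(r + 6) = 0.
So the roots are 7 and -6. Since |7| > |-6| and the coefficient of 7^j is non-zero, the ratio tends to 7.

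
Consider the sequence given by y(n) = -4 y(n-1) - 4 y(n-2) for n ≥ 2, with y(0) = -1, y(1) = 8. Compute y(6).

y(2) = -4*8 - 4*(-1) = -28
y(3) = -4*(-28) - 4*8 = 80
y(4) = -4*80 - 4*(-28) = -208
y(5) = -4*(-208) - 4*80 = 512
y(6) = -4*512 - 4*(-208) = -1216

-1216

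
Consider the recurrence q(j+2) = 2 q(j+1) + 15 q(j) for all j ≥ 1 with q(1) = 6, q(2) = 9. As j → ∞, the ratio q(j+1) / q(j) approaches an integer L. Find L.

5

The characteristic equation is r^2 - 2r - 15 = 0, which factors as (r - 5)(r + 3) = 0.
So the roots are 5 and -3. Since |5| > |-3| and the coefficient of 5^j is non-zero, the ratio tends to 5.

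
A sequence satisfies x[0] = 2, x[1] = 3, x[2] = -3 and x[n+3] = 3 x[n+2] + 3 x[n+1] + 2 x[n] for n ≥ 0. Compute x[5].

x[3] = 3·(-3) + 3·3 + 2·2 = 4
x[4] = 3·4 + 3·(-3) + 2·3 = 9
x[5] = 3·9 + 3·4 + 2·(-3) = 33

33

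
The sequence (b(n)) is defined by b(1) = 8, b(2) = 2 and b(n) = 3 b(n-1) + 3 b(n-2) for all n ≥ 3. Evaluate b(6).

1422

b(3) = 3(2) + 3(8) = 30
b(4) = 3(30) + 3(2) = 96
b(5) = 3(96) + 3(30) = 378
b(6) = 3(378) + 3(96) = 1422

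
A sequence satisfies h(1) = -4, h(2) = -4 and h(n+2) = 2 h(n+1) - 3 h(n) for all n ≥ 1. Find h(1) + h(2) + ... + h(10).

88

h(3) = 2·(-4) - 3·(-4) = 4
h(4) = 2·4 - 3·(-4) = 20
h(5) = 2·20 - 3·4 = 28
h(6) = 2·28 - 3·20 = -4
h(7) = 2·(-4) - 3·28 = -92
h(8) = 2·(-92) - 3·(-4) = -172
h(9) = 2·(-172) - 3·(-92) = -68
h(10) = 2·(-68) - 3·(-172) = 380
Sum = (-4) + (-4) + 4 + 20 + 28 + (-4) + (-92) + (-172) + (-68) + 380 = 88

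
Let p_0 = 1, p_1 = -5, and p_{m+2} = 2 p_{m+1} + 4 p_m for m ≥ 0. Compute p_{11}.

-343040

p_2 = 2*(-5) + 4*1 = -6
p_3 = 2*(-6) + 4*(-5) = -32
p_4 = 2*(-32) + 4*(-6) = -88
p_5 = 2*(-88) + 4*(-32) = -304
p_6 = 2*(-304) + 4*(-88) = -960
p_7 = 2*(-960) + 4*(-304) = -3136
p_8 = 2*(-3136) + 4*(-960) = -10112
p_9 = 2*(-10112) + 4*(-3136) = -32768
p_{10} = 2*(-32768) + 4*(-10112) = -105984
p_{11} = 2*(-105984) + 4*(-32768) = -343040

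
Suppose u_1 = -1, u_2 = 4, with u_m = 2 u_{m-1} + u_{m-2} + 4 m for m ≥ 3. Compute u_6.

392

u_3 = 2*4 + (-1) + 12 = 19
u_4 = 2*19 + 4 + 16 = 58
u_5 = 2*58 + 19 + 20 = 155
u_6 = 2*155 + 58 + 24 = 392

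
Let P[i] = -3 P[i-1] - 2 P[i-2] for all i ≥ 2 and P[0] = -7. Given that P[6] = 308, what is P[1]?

2

Let P[1] = x.
P[2] = 14 - 3x
P[3] = -42 + 7x
P[4] = 98 - 15x
P[5] = -210 + 31x
P[6] = 434 - 63x
So 434 - 63x = 308, giving x = 2.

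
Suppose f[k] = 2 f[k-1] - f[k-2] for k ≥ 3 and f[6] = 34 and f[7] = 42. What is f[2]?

2

Rearranging, f[k-2] = -(f[k] - 2 f[k-1]).
f[5] = -(42 - 2*34) = 26
f[4] = -(34 - 2*26) = 18
f[3] = -(26 - 2*18) = 10
f[2] = -(18 - 2*10) = 2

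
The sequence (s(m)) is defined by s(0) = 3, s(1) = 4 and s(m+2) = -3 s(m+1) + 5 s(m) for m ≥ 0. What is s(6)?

-417

s(2) = -3*4 + 5*3 = 3
s(3) = -3*3 + 5*4 = 11
s(4) = -3*11 + 5*3 = -18
s(5) = -3*(-18) + 5*11 = 109
s(6) = -3*109 + 5*(-18) = -417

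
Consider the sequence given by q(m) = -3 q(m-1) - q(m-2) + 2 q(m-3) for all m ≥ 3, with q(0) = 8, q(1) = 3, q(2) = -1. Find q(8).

-1165

q(3) = -3*(-1) - 3 + 2*8 = 16
q(4) = -3*16 - (-1) + 2*3 = -41
q(5) = -3*(-41) - 16 + 2*(-1) = 105
q(6) = -3*105 - (-41) + 2*16 = -242
q(7) = -3*(-242) - 105 + 2*(-41) = 539
q(8) = -3*539 - (-242) + 2*105 = -1165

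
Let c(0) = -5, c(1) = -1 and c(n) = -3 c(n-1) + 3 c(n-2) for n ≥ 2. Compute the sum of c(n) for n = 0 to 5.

c(2) = -3(-1) + 3(-5) = -12
c(3) = -3(-12) + 3(-1) = 33
c(4) = -3(33) + 3(-12) = -135
c(5) = -3(-135) + 3(33) = 504
Sum = (-5) + (-1) + (-12) + 33 + (-135) + 504 = 384

384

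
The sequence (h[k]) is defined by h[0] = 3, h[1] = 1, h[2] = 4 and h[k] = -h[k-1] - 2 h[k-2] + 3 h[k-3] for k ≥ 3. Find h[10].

-431

h[3] = -4 - 2*1 + 3*3 = 3
h[4] = -3 - 2*4 + 3*1 = -8
h[5] = -(-8) - 2*3 + 3*4 = 14
h[6] = -14 - 2*(-8) + 3*3 = 11
h[7] = -11 - 2*14 + 3*(-8) = -63
h[8] = -(-63) - 2*11 + 3*14 = 83
h[9] = -83 - 2*(-63) + 3*11 = 76
h[10] = -76 - 2*83 + 3*(-63) = -431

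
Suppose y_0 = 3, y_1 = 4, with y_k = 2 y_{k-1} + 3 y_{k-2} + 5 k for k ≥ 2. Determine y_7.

y_2 = 2(4) + 3(3) + 10 = 27
y_3 = 2(27) + 3(4) + 15 = 81
y_4 = 2(81) + 3(27) + 20 = 263
y_5 = 2(263) + 3(81) + 25 = 794
y_6 = 2(794) + 3(263) + 30 = 2407
y_7 = 2(2407) + 3(794) + 35 = 7231

7231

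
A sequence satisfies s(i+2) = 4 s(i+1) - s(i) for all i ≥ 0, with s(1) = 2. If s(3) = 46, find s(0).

Let s(0) = v.
s(2) = 8 - v
s(3) = 30 - 4v
So 30 - 4v = 46, giving v = -4.

-4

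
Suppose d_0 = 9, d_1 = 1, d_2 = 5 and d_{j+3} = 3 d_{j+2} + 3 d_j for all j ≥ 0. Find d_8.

14355

d_3 = 3*5 + 3*9 = 42
d_4 = 3*42 + 3*1 = 129
d_5 = 3*129 + 3*5 = 402
d_6 = 3*402 + 3*42 = 1332
d_7 = 3*1332 + 3*129 = 4383
d_8 = 3*4383 + 3*402 = 14355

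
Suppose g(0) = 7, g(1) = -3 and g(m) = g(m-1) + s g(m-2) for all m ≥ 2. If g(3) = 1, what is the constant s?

g(2) = -3 + 7s
g(3) = -3 + 4s
So -3 + 4s = 1, giving s = 1.

1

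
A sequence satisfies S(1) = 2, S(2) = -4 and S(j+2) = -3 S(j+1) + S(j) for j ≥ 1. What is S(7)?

1658

S(3) = -3·(-4) + 2 = 14
S(4) = -3·14 + (-4) = -46
S(5) = -3·(-46) + 14 = 152
S(6) = -3·152 + (-46) = -502
S(7) = -3·(-502) + 152 = 1658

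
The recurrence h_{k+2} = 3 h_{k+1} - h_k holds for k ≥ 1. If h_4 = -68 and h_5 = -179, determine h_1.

4

Rearranging, h_{k-2} = -(h_k - 3 h_{k-1}).
h_3 = -(-179 - 3*(-68)) = -25
h_2 = -(-68 - 3*(-25)) = -7
h_1 = -(-25 - 3*(-7)) = 4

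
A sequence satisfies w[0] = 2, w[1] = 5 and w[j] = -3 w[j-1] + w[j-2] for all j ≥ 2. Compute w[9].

w[2] = -3(5) + 2 = -13
w[3] = -3(-13) + 5 = 44
w[4] = -3(44) + (-13) = -145
w[5] = -3(-145) + 44 = 479
w[6] = -3(479) + (-145) = -1582
w[7] = -3(-1582) + 479 = 5225
w[8] = -3(5225) + (-1582) = -17257
w[9] = -3(-17257) + 5225 = 56996

56996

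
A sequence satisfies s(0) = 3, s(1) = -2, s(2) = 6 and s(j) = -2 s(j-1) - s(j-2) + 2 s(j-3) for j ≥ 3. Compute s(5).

20

s(3) = -2(6) - (-2) + 2(3) = -4
s(4) = -2(-4) - 6 + 2(-2) = -2
s(5) = -2(-2) - (-4) + 2(6) = 20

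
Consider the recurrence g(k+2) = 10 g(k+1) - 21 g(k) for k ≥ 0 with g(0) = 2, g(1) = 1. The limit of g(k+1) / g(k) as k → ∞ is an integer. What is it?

7

The characteristic equation is r^2 - 10r + 21 = 0, which factors as (r - 7)(r - 3) = 0.
So the roots are 7 and 3. Since |7| > |3| and the coefficient of 7^k is non-zero, the ratio tends to 7.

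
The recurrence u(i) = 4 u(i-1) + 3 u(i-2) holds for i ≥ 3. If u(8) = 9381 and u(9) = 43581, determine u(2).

Rearranging, u(i-2) = (u(i) - 4 u(i-1)) / 3.
u(7) = (43581 - 4*9381) / 3 = 6057/3 = 2019
u(6) = (9381 - 4*2019) / 3 = 1305/3 = 435
u(5) = (2019 - 4*435) / 3 = 279/3 = 93
u(4) = (435 - 4*93) / 3 = 63/3 = 21
u(3) = (93 - 4*21) / 3 = 9/3 = 3
u(2) = (21 - 4*3) / 3 = 9/3 = 3

3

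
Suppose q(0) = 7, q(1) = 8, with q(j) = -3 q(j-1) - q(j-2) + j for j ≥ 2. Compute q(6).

q(2) = -3(8) - 7 + 2 = -29
q(3) = -3(-29) - 8 + 3 = 82
q(4) = -3(82) - (-29) + 4 = -213
q(5) = -3(-213) - 82 + 5 = 562
q(6) = -3(562) - (-213) + 6 = -1467

-1467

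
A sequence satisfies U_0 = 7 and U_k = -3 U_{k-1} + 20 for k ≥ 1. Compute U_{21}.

-20920706401

The fixed point is 20/(1 + 3) = 5, so U_k - 5 = -3(U_{k-1} - 5).
Hence U_k = 2·(-3)^k + 5.
U_{21} = 2·(-3)^{21} + 5 = 2·-10460353203 + 5 = -20920706401.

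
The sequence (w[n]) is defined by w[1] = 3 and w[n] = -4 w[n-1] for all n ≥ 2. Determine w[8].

-49152

w[2] = -4*3 = -12
w[3] = -4*(-12) = 48
w[4] = -4*48 = -192
w[5] = -4*(-192) = 768
w[6] = -4*768 = -3072
w[7] = -4*(-3072) = 12288
w[8] = -4*12288 = -49152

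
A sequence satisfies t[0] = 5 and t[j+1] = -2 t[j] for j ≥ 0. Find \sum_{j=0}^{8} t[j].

t[1] = -2·5 = -10
t[2] = -2·(-10) = 20
t[3] = -2·20 = -40
t[4] = -2·(-40) = 80
t[5] = -2·80 = -160
t[6] = -2·(-160) = 320
t[7] = -2·320 = -640
t[8] = -2·(-640) = 1280
Sum = 5 + (-10) + 20 + (-40) + 80 + (-160) + 320 + (-640) + 1280 = 855

855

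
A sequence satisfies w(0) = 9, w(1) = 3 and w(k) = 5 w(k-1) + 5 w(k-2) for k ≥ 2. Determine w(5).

w(2) = 5(3) + 5(9) = 60
w(3) = 5(60) + 5(3) = 315
w(4) = 5(315) + 5(60) = 1875
w(5) = 5(1875) + 5(315) = 10950

10950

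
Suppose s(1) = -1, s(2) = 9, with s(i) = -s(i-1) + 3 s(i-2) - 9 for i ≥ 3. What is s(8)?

1209

s(3) = -9 + 3*(-1) - 9 = -21
s(4) = -(-21) + 3*9 - 9 = 39
s(5) = -39 + 3*(-21) - 9 = -111
s(6) = -(-111) + 3*39 - 9 = 219
s(7) = -219 + 3*(-111) - 9 = -561
s(8) = -(-561) + 3*219 - 9 = 1209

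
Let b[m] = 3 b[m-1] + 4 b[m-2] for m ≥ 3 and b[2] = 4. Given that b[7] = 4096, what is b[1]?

1

Let b[1] = w.
b[3] = 12 + 4w
b[4] = 52 + 12w
b[5] = 204 + 52w
b[6] = 820 + 204w
b[7] = 3276 + 820w
So 3276 + 820w = 4096, giving w = 1.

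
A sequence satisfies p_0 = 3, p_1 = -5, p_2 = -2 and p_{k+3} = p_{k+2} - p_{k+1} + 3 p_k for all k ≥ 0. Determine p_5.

-19

p_3 = (-2) - (-5) + 3·3 = 12
p_4 = 12 - (-2) + 3·(-5) = -1
p_5 = (-1) - 12 + 3·(-2) = -19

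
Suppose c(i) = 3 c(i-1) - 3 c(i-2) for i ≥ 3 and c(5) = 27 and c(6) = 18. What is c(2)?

5

Rearranging, c(i-2) = (c(i) - 3 c(i-1)) / -3.
c(4) = (18 - 3*27) / -3 = -63/-3 = 21
c(3) = (27 - 3*21) / -3 = -36/-3 = 12
c(2) = (21 - 3*12) / -3 = -15/-3 = 5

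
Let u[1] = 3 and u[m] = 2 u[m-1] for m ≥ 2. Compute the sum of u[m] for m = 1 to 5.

93

u[2] = 2·3 = 6
u[3] = 2·6 = 12
u[4] = 2·12 = 24
u[5] = 2·24 = 48
Sum = 3 + 6 + 12 + 24 + 48 = 93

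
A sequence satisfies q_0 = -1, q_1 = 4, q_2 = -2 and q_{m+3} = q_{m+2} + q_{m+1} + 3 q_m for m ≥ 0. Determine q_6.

8

q_3 = (-2) + 4 + 3(-1) = -1
q_4 = (-1) + (-2) + 3(4) = 9
q_5 = 9 + (-1) + 3(-2) = 2
q_6 = 2 + 9 + 3(-1) = 8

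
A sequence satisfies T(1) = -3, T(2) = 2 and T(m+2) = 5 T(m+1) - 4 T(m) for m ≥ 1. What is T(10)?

T(3) = 5·2 - 4·(-3) = 22
T(4) = 5·22 - 4·2 = 102
T(5) = 5·102 - 4·22 = 422
T(6) = 5·422 - 4·102 = 1702
T(7) = 5·1702 - 4·422 = 6822
T(8) = 5·6822 - 4·1702 = 27302
T(9) = 5·27302 - 4·6822 = 109222
T(10) = 5·109222 - 4·27302 = 436902

436902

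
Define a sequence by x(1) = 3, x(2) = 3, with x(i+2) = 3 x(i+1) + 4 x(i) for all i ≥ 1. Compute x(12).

x(3) = 3(3) + 4(3) = 21
x(4) = 3(21) + 4(3) = 75
x(5) = 3(75) + 4(21) = 309
x(6) = 3(309) + 4(75) = 1227
x(7) = 3(1227) + 4(309) = 4917
x(8) = 3(4917) + 4(1227) = 19659
x(9) = 3(19659) + 4(4917) = 78645
x(10) = 3(78645) + 4(19659) = 314571
x(11) = 3(314571) + 4(78645) = 1258293
x(12) = 3(1258293) + 4(314571) = 5033163

5033163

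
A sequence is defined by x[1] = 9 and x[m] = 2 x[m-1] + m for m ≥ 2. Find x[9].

x[2] = 2*9 + 2 = 20
x[3] = 2*20 + 3 = 43
x[4] = 2*43 + 4 = 90
x[5] = 2*90 + 5 = 185
x[6] = 2*185 + 6 = 376
x[7] = 2*376 + 7 = 759
x[8] = 2*759 + 8 = 1526
x[9] = 2*1526 + 9 = 3061

3061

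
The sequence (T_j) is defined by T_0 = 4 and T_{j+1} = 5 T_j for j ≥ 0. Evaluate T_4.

T_1 = 5·4 = 20
T_2 = 5·20 = 100
T_3 = 5·100 = 500
T_4 = 5·500 = 2500

2500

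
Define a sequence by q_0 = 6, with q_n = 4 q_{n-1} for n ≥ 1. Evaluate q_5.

q_1 = 4·6 = 24
q_2 = 4·24 = 96
q_3 = 4·96 = 384
q_4 = 4·384 = 1536
q_5 = 4·1536 = 6144

6144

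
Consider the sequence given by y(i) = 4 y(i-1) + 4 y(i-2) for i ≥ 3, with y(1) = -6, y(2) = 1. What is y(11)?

y(3) = 4(1) + 4(-6) = -20
y(4) = 4(-20) + 4(1) = -76
y(5) = 4(-76) + 4(-20) = -384
y(6) = 4(-384) + 4(-76) = -1840
y(7) = 4(-1840) + 4(-384) = -8896
y(8) = 4(-8896) + 4(-1840) = -42944
y(9) = 4(-42944) + 4(-8896) = -207360
y(10) = 4(-207360) + 4(-42944) = -1001216
y(11) = 4(-1001216) + 4(-207360) = -4834304

-4834304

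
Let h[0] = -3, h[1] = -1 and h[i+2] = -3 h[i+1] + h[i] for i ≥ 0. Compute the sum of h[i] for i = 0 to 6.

21

h[2] = -3·(-1) + (-3) = 0
h[3] = -3·0 + (-1) = -1
h[4] = -3·(-1) + 0 = 3
h[5] = -3·3 + (-1) = -10
h[6] = -3·(-10) + 3 = 33
Sum = (-3) + (-1) + 0 + (-1) + 3 + (-10) + 33 = 21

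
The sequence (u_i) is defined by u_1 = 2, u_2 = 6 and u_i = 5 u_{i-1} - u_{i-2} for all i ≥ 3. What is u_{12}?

u_3 = 5*6 - 2 = 28
u_4 = 5*28 - 6 = 134
u_5 = 5*134 - 28 = 642
u_6 = 5*642 - 134 = 3076
u_7 = 5*3076 - 642 = 14738
u_8 = 5*14738 - 3076 = 70614
u_9 = 5*70614 - 14738 = 338332
u_{10} = 5*338332 - 70614 = 1621046
u_{11} = 5*1621046 - 338332 = 7766898
u_{12} = 5*7766898 - 1621046 = 37213444

37213444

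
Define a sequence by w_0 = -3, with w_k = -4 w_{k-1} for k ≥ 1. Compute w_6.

-12288

w_1 = -4·(-3) = 12
w_2 = -4·12 = -48
w_3 = -4·(-48) = 192
w_4 = -4·192 = -768
w_5 = -4·(-768) = 3072
w_6 = -4·3072 = -12288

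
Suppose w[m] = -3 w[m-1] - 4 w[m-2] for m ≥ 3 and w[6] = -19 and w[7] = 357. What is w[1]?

Rearranging, w[m-2] = (w[m] + 3 w[m-1]) / -4.
w[5] = (357 + 3*(-19)) / -4 = 300/-4 = -75
w[4] = (-19 + 3*(-75)) / -4 = -244/-4 = 61
w[3] = (-75 + 3*61) / -4 = 108/-4 = -27
w[2] = (61 + 3*(-27)) / -4 = -20/-4 = 5
w[1] = (-27 + 3*5) / -4 = -12/-4 = 3

3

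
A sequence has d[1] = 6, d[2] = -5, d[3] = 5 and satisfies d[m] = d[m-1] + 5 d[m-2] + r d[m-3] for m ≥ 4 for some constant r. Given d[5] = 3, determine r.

-2

d[4] = -20 + 6r
d[5] = 5 + r
So 5 + r = 3, giving r = -2.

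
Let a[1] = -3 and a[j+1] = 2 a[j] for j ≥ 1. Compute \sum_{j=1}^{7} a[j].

a[2] = 2*(-3) = -6
a[3] = 2*(-6) = -12
a[4] = 2*(-12) = -24
a[5] = 2*(-24) = -48
a[6] = 2*(-48) = -96
a[7] = 2*(-96) = -192
Sum = (-3) + (-6) + (-12) + (-24) + (-48) + (-96) + (-192) = -381

-381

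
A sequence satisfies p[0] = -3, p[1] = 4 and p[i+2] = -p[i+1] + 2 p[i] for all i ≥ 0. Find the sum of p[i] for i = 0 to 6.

p[2] = -4 + 2(-3) = -10
p[3] = -(-10) + 2(4) = 18
p[4] = -18 + 2(-10) = -38
p[5] = -(-38) + 2(18) = 74
p[6] = -74 + 2(-38) = -150
Sum = (-3) + 4 + (-10) + 18 + (-38) + 74 + (-150) = -105

-105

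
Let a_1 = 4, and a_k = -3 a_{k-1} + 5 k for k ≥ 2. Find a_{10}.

a_2 = -3*4 + 10 = -2
a_3 = -3*(-2) + 15 = 21
a_4 = -3*21 + 20 = -43
a_5 = -3*(-43) + 25 = 154
a_6 = -3*154 + 30 = -432
a_7 = -3*(-432) + 35 = 1331
a_8 = -3*1331 + 40 = -3953
a_9 = -3*(-3953) + 45 = 11904
a_{10} = -3*11904 + 50 = -35662

-35662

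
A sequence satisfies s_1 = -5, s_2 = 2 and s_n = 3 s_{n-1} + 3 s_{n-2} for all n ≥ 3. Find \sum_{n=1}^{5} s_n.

s_3 = 3*2 + 3*(-5) = -9
s_4 = 3*(-9) + 3*2 = -21
s_5 = 3*(-21) + 3*(-9) = -90
Sum = (-5) + 2 + (-9) + (-21) + (-90) = -123

-123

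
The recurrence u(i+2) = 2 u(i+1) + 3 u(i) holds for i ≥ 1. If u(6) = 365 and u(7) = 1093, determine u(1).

Rearranging, u(i-2) = (u(i) - 2 u(i-1)) / 3.
u(5) = (1093 - 2(365)) / 3 = 363/3 = 121
u(4) = (365 - 2(121)) / 3 = 123/3 = 41
u(3) = (121 - 2(41)) / 3 = 39/3 = 13
u(2) = (41 - 2(13)) / 3 = 15/3 = 5
u(1) = (13 - 2(5)) / 3 = 3/3 = 1

1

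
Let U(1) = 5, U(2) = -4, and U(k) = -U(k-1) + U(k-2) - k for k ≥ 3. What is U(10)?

U(3) = -(-4) + 5 - 3 = 6
U(4) = -6 + (-4) - 4 = -14
U(5) = -(-14) + 6 - 5 = 15
U(6) = -15 + (-14) - 6 = -35
U(7) = -(-35) + 15 - 7 = 43
U(8) = -43 + (-35) - 8 = -86
U(9) = -(-86) + 43 - 9 = 120
U(10) = -120 + (-86) - 10 = -216

-216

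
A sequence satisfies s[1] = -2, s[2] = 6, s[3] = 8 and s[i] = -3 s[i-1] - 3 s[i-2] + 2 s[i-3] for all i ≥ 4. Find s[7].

s[4] = -3·8 - 3·6 + 2·(-2) = -46
s[5] = -3·(-46) - 3·8 + 2·6 = 126
s[6] = -3·126 - 3·(-46) + 2·8 = -224
s[7] = -3·(-224) - 3·126 + 2·(-46) = 202

202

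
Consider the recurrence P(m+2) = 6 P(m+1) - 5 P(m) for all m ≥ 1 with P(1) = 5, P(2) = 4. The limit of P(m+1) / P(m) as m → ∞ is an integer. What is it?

The characteristic equation is r^2 - 6r + 5 = 0, which factors as (r - 5)(r - 1) = 0.
So the roots are 5 and 1. Since |5| > |1| and the coefficient of 5^m is non-zero, the ratio tends to 5.

5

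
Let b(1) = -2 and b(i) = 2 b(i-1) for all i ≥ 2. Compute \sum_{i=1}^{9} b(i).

b(2) = 2*(-2) = -4
b(3) = 2*(-4) = -8
b(4) = 2*(-8) = -16
b(5) = 2*(-16) = -32
b(6) = 2*(-32) = -64
b(7) = 2*(-64) = -128
b(8) = 2*(-128) = -256
b(9) = 2*(-256) = -512
Sum = (-2) + (-4) + (-8) + (-16) + (-32) + (-64) + (-128) + (-256) + (-512) = -1022

-1022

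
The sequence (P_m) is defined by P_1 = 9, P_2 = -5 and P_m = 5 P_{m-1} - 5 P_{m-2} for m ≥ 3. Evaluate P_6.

P_3 = 5·(-5) - 5·9 = -70
P_4 = 5·(-70) - 5·(-5) = -325
P_5 = 5·(-325) - 5·(-70) = -1275
P_6 = 5·(-1275) - 5·(-325) = -4750

-4750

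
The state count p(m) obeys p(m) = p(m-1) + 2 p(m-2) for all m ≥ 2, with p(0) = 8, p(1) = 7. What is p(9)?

p(2) = 7 + 2·8 = 23
p(3) = 23 + 2·7 = 37
p(4) = 37 + 2·23 = 83
p(5) = 83 + 2·37 = 157
p(6) = 157 + 2·83 = 323
p(7) = 323 + 2·157 = 637
p(8) = 637 + 2·323 = 1283
p(9) = 1283 + 2·637 = 2557

2557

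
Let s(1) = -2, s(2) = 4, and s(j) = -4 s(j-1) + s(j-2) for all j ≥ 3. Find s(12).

s(3) = -4·4 + (-2) = -18
s(4) = -4·(-18) + 4 = 76
s(5) = -4·76 + (-18) = -322
s(6) = -4·(-322) + 76 = 1364
s(7) = -4·1364 + (-322) = -5778
s(8) = -4·(-5778) + 1364 = 24476
s(9) = -4·24476 + (-5778) = -103682
s(10) = -4·(-103682) + 24476 = 439204
s(11) = -4·439204 + (-103682) = -1860498
s(12) = -4·(-1860498) + 439204 = 7881196

7881196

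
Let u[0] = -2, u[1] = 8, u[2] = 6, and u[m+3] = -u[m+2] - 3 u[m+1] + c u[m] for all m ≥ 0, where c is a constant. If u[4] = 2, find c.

-1

u[3] = -30 - 2c
u[4] = 12 + 10c
So 12 + 10c = 2, giving c = -1.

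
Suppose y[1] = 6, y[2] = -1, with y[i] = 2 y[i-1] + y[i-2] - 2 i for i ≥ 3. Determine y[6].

y[3] = 2·(-1) + 6 - 6 = -2
y[4] = 2·(-2) + (-1) - 8 = -13
y[5] = 2·(-13) + (-2) - 10 = -38
y[6] = 2·(-38) + (-13) - 12 = -101

-101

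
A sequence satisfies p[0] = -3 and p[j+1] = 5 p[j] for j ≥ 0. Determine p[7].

-234375

p[1] = 5*(-3) = -15
p[2] = 5*(-15) = -75
p[3] = 5*(-75) = -375
p[4] = 5*(-375) = -1875
p[5] = 5*(-1875) = -9375
p[6] = 5*(-9375) = -46875
p[7] = 5*(-46875) = -234375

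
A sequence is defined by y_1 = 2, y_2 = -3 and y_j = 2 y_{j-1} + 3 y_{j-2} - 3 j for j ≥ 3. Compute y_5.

y_3 = 2(-3) + 3(2) - 9 = -9
y_4 = 2(-9) + 3(-3) - 12 = -39
y_5 = 2(-39) + 3(-9) - 15 = -120

-120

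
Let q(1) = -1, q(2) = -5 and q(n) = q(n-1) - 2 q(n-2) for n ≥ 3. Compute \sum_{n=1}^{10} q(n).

q(3) = (-5) - 2(-1) = -3
q(4) = (-3) - 2(-5) = 7
q(5) = 7 - 2(-3) = 13
q(6) = 13 - 2(7) = -1
q(7) = (-1) - 2(13) = -27
q(8) = (-27) - 2(-1) = -25
q(9) = (-25) - 2(-27) = 29
q(10) = 29 - 2(-25) = 79
Sum = (-1) + (-5) + (-3) + 7 + 13 + (-1) + (-27) + (-25) + 29 + 79 = 66

66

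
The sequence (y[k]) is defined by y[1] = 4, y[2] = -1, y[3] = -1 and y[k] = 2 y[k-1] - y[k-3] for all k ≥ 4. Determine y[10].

y[4] = 2*(-1) - 4 = -6
y[5] = 2*(-6) - (-1) = -11
y[6] = 2*(-11) - (-1) = -21
y[7] = 2*(-21) - (-6) = -36
y[8] = 2*(-36) - (-11) = -61
y[9] = 2*(-61) - (-21) = -101
y[10] = 2*(-101) - (-36) = -166

-166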